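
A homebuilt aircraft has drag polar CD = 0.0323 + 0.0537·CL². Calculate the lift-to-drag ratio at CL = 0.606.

L/D = 11.6

CD = 0.0323 + 0.0537 × 0.606² = 0.05202
L/D = CL/CD = 0.606 / 0.05202 = 11.6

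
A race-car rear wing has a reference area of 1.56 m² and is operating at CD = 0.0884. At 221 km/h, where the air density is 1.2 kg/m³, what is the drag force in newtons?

D = 312 N

Convert speed: v = 221 km/h ÷ 3.6 = 61.39 m/s.
D = ½ρv²S·CD = ½ × 1.2 × 61.39² × 1.56 × 0.0884 = 312 N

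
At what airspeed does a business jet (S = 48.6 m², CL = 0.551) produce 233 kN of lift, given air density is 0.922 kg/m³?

L = ½ρv²S·CL ⇒ v = √(2L/(ρ·S·CL))
v = √(2 × 2.33×10^5 / (0.922 × 48.6 × 0.551)) = √18870 = 137 m/s

v = 137 m/s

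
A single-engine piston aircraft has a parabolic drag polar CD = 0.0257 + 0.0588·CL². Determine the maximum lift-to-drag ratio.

For CD = CD0 + K·CL², (L/D)max occurs at CL* = √(CD0/K) and equals 1/(2√(K·CD0)).
(L/D)max = 1/(2√(0.0588 × 0.0257)) = 1/(2 × 0.03887) = 12.9

(L/D)max = 12.9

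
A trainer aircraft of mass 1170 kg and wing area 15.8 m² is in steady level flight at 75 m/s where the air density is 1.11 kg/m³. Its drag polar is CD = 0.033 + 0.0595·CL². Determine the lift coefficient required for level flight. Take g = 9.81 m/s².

CL = 0.233

Weight W = mg = 1170 × 9.81 = 11478 N; in level flight L = W.
q = ½ρv² = ½ × 1.11 × 75² = 3122 Pa.
CL = W/(q·S) = 11478 / (3122 × 15.8) = 0.2327.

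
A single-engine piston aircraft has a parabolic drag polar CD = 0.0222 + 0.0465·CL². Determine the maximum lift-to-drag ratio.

For CD = CD0 + K·CL², (L/D)max occurs at CL* = √(CD0/K) and equals 1/(2√(K·CD0)).
(L/D)max = 1/(2√(0.0465 × 0.0222)) = 1/(2 × 0.03213) = 15.6

(L/D)max = 15.6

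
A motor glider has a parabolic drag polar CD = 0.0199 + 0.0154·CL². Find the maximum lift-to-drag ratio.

For CD = CD0 + K·CL², (L/D)max occurs at CL* = √(CD0/K) and equals 1/(2√(K·CD0)).
(L/D)max = 1/(2√(0.0154 × 0.0199)) = 1/(2 × 0.01751) = 28.6

(L/D)max = 28.6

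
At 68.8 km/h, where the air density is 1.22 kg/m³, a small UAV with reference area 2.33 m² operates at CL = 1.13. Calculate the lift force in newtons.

L = 587 N

Convert speed: v = 68.8 km/h ÷ 3.6 = 19.11 m/s.
L = ½ρv²S·CL = ½ × 1.22 × 19.11² × 2.33 × 1.13 = 587 N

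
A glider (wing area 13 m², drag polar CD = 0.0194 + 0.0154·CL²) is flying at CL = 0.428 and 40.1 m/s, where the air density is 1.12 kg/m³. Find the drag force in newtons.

D = 260 N

CD = 0.0194 + 0.0154 × 0.428² = 0.02222
D = ½ρv²S·CD = ½ × 1.12 × 40.1² × 13 × 0.02222 = 260 N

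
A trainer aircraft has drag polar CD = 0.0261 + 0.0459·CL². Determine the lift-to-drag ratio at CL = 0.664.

L/D = 14.3

CD = 0.0261 + 0.0459 × 0.664² = 0.04634
L/D = CL/CD = 0.664 / 0.04634 = 14.3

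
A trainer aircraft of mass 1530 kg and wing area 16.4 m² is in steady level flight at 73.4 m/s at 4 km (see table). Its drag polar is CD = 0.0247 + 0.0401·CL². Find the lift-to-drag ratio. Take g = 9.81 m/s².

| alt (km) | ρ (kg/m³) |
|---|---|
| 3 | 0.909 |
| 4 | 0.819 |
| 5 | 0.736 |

At 4 km, from the table: ρ = 0.819 kg/m³.
Level flight ⇒ L = W = m·g = 1530 × 9.81 = 15009 N.
q = ½ρv² = ½ × 0.819 × 73.4² = 2206 Pa.
CL = 2W/(ρv²S) = 2×15009/(0.819×73.4²×16.4) = 0.4148.
CD = 0.0247 + 0.0401 × 0.4148² = 0.0316.
L/D = CL/CD = 0.4148 / 0.0316 = 13.1

L/D = 13.1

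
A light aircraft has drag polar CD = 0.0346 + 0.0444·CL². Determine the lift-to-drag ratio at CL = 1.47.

L/D = 11.3

CD = 0.0346 + 0.0444 × 1.47² = 0.1305
L/D = CL/CD = 1.47 / 0.1305 = 11.3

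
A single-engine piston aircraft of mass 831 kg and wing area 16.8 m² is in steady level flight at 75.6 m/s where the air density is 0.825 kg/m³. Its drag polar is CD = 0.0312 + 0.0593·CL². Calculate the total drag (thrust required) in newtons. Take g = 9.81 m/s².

Level flight ⇒ L = W = m·g = 831 × 9.81 = 8152.1 N.
Dynamic pressure q = 0.5 × 0.825 × 75.6² = 2358 Pa.
Required CL = L/(qS) = 8152.1/(2358·16.8) = 0.2058.
CD = 0.0312 + 0.0593 × 0.2058² = 0.03371.
D = q·S·CD = 2358 × 16.8 × 0.03371 = 1335 N

D = 1340 N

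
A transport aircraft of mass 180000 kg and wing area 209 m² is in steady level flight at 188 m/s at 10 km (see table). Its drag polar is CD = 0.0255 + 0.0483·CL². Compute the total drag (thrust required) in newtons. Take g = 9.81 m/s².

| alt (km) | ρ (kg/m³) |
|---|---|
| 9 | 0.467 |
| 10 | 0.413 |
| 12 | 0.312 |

D = 1.38×10^5 N

At 10 km, from the table: ρ = 0.413 kg/m³.
Level flight ⇒ L = W = m·g = 180000 × 9.81 = 1.7658×10^6 N.
Dynamic pressure q = 0.5 × 0.413 × 188² = 7299 Pa.
CL = W/(q·S) = 1.7658×10^6 / (7299 × 209) = 1.158.
CD = 0.0255 + 0.0483 × 1.158² = 0.09022.
D = q·S·CD = 7299 × 209 × 0.09022 = 1.376×10^5 N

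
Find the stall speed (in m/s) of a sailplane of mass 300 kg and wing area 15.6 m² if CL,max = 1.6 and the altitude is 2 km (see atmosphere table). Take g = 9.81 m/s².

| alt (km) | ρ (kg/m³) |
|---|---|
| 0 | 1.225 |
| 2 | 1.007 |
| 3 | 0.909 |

At 2 km, from the table: ρ = 1.007 kg/m³.
Weight W = mg = 300 × 9.81 = 2943 N.
V_stall = √(2W/(ρ·S·CL,max)) = √(2 × 2943 / (1.007 × 15.6 × 1.6))
V_stall = √234.2 = 15.3 m/s

V_stall = 15.3 m/s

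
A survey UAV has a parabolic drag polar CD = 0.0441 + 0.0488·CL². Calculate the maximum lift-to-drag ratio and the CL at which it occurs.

For CD = CD0 + K·CL², (L/D)max occurs at CL* = √(CD0/K) and equals 1/(2√(K·CD0)).
(L/D)max = 1/(2√(0.0488 × 0.0441)) = 1/(2 × 0.04639) = 10.8
CL* = √(0.0441/0.0488) = 0.951

(L/D)max = 10.8, at CL = 0.951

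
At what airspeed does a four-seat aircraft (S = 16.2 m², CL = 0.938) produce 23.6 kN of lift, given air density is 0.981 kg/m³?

v = 56.3 m/s

L = ½ρv²S·CL ⇒ v = √(2L/(ρ·S·CL))
v = √(2 × 23600 / (0.981 × 16.2 × 0.938)) = √3166 = 56.3 m/s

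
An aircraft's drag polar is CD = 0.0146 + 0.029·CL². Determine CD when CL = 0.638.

CD = 0.0264

CD = 0.0146 + 0.029 × 0.638² = 0.0146 + 0.0118 = 0.0264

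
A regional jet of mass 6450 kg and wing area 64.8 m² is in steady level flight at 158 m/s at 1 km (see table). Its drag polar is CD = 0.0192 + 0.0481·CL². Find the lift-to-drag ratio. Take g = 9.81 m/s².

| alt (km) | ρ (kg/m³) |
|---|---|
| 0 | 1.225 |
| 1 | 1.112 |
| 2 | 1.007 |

L/D = 3.62

At 1 km, from the table: ρ = 1.112 kg/m³.
Weight W = mg = 6450 × 9.81 = 63274 N; in level flight L = W.
Dynamic pressure q = 0.5 × 1.112 × 158² = 13880 Pa.
Required CL = L/(qS) = 63274/(13880·64.8) = 0.07035.
CD = 0.0192 + 0.0481 × 0.07035² = 0.01944.
L/D = CL/CD = 0.07035 / 0.01944 = 3.62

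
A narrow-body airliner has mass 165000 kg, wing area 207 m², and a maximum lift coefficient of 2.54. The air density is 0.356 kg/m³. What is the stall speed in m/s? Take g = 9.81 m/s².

Stall occurs when L = W at CL,max. W = mg = 165000 × 9.81 = 1.619×10^6 N.
From L = ½ρV²S·CL,max = W: V_stall = √(2W/(ρSCL,max)) = √(2·1.619×10^6/(0.356·207·2.54))
V_stall = √17300 = 132 m/s

V_stall = 132 m/s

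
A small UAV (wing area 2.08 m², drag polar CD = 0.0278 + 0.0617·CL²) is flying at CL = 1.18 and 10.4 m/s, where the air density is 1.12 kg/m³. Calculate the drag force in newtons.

CD = 0.0278 + 0.0617 × 1.18² = 0.1137
D = ½ρv²S·CD = ½ × 1.12 × 10.4² × 2.08 × 0.1137 = 14.3 N

D = 14.3 N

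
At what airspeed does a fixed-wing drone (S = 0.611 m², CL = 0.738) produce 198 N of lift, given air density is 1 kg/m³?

v = 29.6 m/s

L = ½ρv²S·CL ⇒ v = √(2L/(ρ·S·CL))
v = √(2 × 198 / (1 × 0.611 × 0.738)) = √878.2 = 29.6 m/s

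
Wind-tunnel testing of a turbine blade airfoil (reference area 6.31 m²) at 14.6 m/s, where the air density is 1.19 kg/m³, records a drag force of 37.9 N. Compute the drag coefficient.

CD = 0.0474

From D = ½ρv²S·CD, rearranging gives CD = 2D/(ρv²S).
CD = 2 × 37.9 / (1.19 × 14.6² × 6.31) = 0.0474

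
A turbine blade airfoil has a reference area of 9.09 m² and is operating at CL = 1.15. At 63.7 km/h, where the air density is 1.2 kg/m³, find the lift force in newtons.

Convert speed: v = 63.7 km/h ÷ 3.6 = 17.69 m/s.
L = ½ρv²S·CL = ½ × 1.2 × 17.69² × 9.09 × 1.15 = 1960 N

L = 1960 N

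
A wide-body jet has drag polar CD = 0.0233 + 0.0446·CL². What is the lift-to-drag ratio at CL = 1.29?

L/D = 13.2

CD = 0.0233 + 0.0446 × 1.29² = 0.09752
L/D = CL/CD = 1.29 / 0.09752 = 13.2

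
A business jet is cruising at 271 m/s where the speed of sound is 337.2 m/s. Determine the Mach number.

M = 0.804

M = v/a = 271 / 337.2 = 0.804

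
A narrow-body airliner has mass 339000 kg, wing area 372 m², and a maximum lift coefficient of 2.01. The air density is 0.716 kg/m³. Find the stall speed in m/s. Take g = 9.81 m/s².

V_stall = 111 m/s

Weight W = mg = 339000 × 9.81 = 3.326×10^6 N.
From L = ½ρV²S·CL,max = W: V_stall = √(2W/(ρSCL,max)) = √(2·3.326×10^6/(0.716·372·2.01))
V_stall = √12420 = 111 m/s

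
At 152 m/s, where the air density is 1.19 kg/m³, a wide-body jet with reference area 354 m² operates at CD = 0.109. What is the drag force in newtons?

D = ½ρv²S·CD = ½ × 1.19 × 152² × 354 × 0.109 = 5.3×10^5 N ≈ 530 kN

D = 5.3×10^5 N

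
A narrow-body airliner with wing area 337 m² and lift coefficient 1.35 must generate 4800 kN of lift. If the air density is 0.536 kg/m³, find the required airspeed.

v = 198 m/s

L = ½ρv²S·CL ⇒ v = √(2L/(ρ·S·CL))
v = √(2 × 4.8×10^6 / (0.536 × 337 × 1.35)) = √39370 = 198 m/s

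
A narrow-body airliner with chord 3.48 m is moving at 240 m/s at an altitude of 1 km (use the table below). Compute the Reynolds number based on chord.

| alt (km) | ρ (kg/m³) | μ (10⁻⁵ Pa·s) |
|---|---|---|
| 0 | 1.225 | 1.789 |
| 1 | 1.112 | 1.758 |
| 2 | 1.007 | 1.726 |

At 1 km, from the table: ρ = 1.112 kg/m³, μ = 1.758×10⁻⁵ Pa·s.
Re = ρ·v·c/μ = 1.112 × 240 × 3.48 / (1.758×10⁻⁵) = 5.28×10^7

Re = 5.28×10^7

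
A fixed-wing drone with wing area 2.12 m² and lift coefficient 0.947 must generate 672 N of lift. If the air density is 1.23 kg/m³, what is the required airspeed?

v = 23.3 m/s

L = ½ρv²S·CL ⇒ v = √(2L/(ρ·S·CL))
v = √(2 × 672 / (1.23 × 2.12 × 0.947)) = √544.3 = 23.3 m/s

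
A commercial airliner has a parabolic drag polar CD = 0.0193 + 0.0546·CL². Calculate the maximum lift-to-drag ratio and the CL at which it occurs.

(L/D)max = 15.4, at CL = 0.595

For CD = CD0 + K·CL², (L/D)max occurs at CL* = √(CD0/K) and equals 1/(2√(K·CD0)).
(L/D)max = 1/(2√(0.0546 × 0.0193)) = 1/(2 × 0.03246) = 15.4
CL* = √(0.0193/0.0546) = 0.595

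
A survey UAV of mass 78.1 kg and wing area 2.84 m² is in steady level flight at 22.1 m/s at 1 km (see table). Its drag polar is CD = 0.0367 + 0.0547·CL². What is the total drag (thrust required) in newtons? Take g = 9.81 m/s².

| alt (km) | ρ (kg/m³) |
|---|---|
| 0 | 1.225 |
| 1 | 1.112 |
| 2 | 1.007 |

At 1 km, from the table: ρ = 1.112 kg/m³.
In steady level flight, lift balances weight: W = mg = 78.1 × 9.81 = 766.16 N.
q = ½ρv² = ½ × 1.112 × 22.1² = 271.6 Pa.
CL = 2W/(ρv²S) = 2×766.16/(1.112×22.1²×2.84) = 0.9934.
CD = 0.0367 + 0.0547 × 0.9934² = 0.09068.
D = q·S·CD = 271.6 × 2.84 × 0.09068 = 69.94 N

D = 69.9 N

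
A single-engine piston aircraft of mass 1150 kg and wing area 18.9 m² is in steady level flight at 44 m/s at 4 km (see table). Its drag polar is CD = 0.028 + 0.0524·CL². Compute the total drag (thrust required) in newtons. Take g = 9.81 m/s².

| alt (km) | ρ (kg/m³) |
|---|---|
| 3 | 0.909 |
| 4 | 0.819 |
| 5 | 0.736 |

D = 865 N

At 4 km, from the table: ρ = 0.819 kg/m³.
Level flight ⇒ L = W = m·g = 1150 × 9.81 = 11282 N.
q = ½ρv² = ½ × 0.819 × 44² = 792.8 Pa.
CL = W/(q·S) = 11282 / (792.8 × 18.9) = 0.7529.
CD = 0.028 + 0.0524 × 0.7529² = 0.0577.
D = q·S·CD = 792.8 × 18.9 × 0.0577 = 864.6 N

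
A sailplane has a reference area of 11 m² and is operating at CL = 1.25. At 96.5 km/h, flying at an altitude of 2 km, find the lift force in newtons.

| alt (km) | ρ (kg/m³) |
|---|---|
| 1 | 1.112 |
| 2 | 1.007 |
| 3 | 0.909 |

L = 4970 N

At 2 km, from the table: ρ = 1.007 kg/m³.
Convert speed: v = 96.5 km/h ÷ 3.6 = 26.81 m/s.
L = ½ρv²S·CL = ½ × 1.007 × 26.81² × 11 × 1.25 = 4970 N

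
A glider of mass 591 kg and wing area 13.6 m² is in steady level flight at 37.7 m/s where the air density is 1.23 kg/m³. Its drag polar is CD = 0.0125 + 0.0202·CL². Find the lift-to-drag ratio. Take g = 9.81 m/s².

In steady level flight, lift balances weight: W = mg = 591 × 9.81 = 5797.7 N.
Dynamic pressure q = 0.5 × 1.23 × 37.7² = 874.1 Pa.
CL = W/(q·S) = 5797.7 / (874.1 × 13.6) = 0.4877.
CD = 0.0125 + 0.0202 × 0.4877² = 0.0173.
L/D = CL/CD = 0.4877 / 0.0173 = 28.2

L/D = 28.2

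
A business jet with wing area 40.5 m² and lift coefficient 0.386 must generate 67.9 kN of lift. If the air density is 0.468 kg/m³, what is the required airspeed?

L = ½ρv²S·CL ⇒ v = √(2L/(ρ·S·CL))
v = √(2 × 67900 / (0.468 × 40.5 × 0.386)) = √18560 = 136 m/s

v = 136 m/s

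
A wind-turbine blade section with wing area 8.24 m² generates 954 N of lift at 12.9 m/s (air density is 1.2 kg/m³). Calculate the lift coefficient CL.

From L = ½ρv²S·CL, rearranging gives CL = 2L/(ρv²S).
CL = 2 × 954 / (1.2 × 12.9² × 8.24) = 1.16

CL = 1.16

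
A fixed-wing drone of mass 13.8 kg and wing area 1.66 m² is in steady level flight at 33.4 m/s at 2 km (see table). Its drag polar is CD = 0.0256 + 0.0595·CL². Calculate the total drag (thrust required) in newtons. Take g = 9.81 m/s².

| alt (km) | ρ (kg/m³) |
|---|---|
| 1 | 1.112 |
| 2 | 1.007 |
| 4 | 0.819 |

At 2 km, from the table: ρ = 1.007 kg/m³.
Level flight ⇒ L = W = m·g = 13.8 × 9.81 = 135.38 N.
Dynamic pressure q = 0.5 × 1.007 × 33.4² = 561.7 Pa.
CL = W/(q·S) = 135.38 / (561.7 × 1.66) = 0.1452.
CD = 0.0256 + 0.0595 × 0.1452² = 0.02685.
D = q·S·CD = 561.7 × 1.66 × 0.02685 = 25.04 N

D = 25 N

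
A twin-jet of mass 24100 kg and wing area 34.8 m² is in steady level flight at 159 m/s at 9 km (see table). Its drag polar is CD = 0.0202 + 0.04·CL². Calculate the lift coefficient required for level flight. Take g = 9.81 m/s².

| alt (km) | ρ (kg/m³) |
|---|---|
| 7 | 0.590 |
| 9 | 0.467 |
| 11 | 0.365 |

At 9 km, from the table: ρ = 0.467 kg/m³.
In steady level flight, lift balances weight: W = mg = 24100 × 9.81 = 2.3642×10^5 N.
q = ½ρv² = ½ × 0.467 × 159² = 5903 Pa.
Required CL = L/(qS) = 2.3642×10^5/(5903·34.8) = 1.151.

CL = 1.15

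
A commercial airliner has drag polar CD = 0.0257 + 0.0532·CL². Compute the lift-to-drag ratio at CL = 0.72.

CD = 0.0257 + 0.0532 × 0.72² = 0.05328
L/D = CL/CD = 0.72 / 0.05328 = 13.5

L/D = 13.5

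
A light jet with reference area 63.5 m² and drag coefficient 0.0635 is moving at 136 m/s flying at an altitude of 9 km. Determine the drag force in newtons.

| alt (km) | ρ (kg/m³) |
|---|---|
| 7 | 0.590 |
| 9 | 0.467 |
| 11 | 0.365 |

D = 17400 N

At 9 km, from the table: ρ = 0.467 kg/m³.
D = ½ρv²S·CD = ½ × 0.467 × 136² × 63.5 × 0.0635 = 17400 N ≈ 17.4 kN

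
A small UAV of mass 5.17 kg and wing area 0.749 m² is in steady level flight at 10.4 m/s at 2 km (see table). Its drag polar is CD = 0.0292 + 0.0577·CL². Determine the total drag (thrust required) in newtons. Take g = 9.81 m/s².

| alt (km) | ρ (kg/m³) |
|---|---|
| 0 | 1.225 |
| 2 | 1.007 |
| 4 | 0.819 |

D = 4.83 N

At 2 km, from the table: ρ = 1.007 kg/m³.
In steady level flight, lift balances weight: W = mg = 5.17 × 9.81 = 50.718 N.
Dynamic pressure q = 0.5 × 1.007 × 10.4² = 54.46 Pa.
Required CL = L/(qS) = 50.718/(54.46·0.749) = 1.243.
CD = 0.0292 + 0.0577 × 1.243² = 0.1184.
D = q·S·CD = 54.46 × 0.749 × 0.1184 = 4.83 N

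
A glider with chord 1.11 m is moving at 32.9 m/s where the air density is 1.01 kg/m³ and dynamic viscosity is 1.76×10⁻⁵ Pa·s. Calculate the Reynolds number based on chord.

Re = 2.1×10^6

Re = ρ·v·c/μ = 1.01 × 32.9 × 1.11 / (1.76×10⁻⁵) = 2.1×10^6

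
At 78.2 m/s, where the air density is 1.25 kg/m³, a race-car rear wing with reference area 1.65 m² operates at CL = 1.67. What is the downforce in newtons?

L = 10500 N

Dynamic pressure q = ½ρv² = ½ × 1.25 × 78.2² = 3822 Pa.
L = q·S·CL = 3822 × 1.65 × 1.67 = 10500 N ≈ 10.5 kN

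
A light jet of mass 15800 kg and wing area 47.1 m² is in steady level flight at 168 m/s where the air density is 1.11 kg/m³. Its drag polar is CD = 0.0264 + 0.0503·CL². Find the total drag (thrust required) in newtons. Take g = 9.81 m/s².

Level flight ⇒ L = W = m·g = 15800 × 9.81 = 1.55×10^5 N.
q = ½ρv² = ½ × 1.11 × 168² = 15660 Pa.
CL = W/(q·S) = 1.55×10^5 / (15660 × 47.1) = 0.2101.
CD = 0.0264 + 0.0503 × 0.2101² = 0.02862.
D = q·S·CD = 15660 × 47.1 × 0.02862 = 21120 N

D = 21100 N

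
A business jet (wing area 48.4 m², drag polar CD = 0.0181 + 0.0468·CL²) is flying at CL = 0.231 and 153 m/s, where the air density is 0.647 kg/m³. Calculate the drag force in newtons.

CD = 0.0181 + 0.0468 × 0.231² = 0.0206
D = ½ρv²S·CD = ½ × 0.647 × 153² × 48.4 × 0.0206 = 7550 N

D = 7550 N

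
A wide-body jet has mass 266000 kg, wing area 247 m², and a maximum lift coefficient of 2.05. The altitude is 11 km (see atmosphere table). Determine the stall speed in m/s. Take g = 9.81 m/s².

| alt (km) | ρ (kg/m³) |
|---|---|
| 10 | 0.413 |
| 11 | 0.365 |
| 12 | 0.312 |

V_stall = 168 m/s

At 11 km, from the table: ρ = 0.365 kg/m³.
Weight W = mg = 266000 × 9.81 = 2.609×10^6 N.
From L = ½ρV²S·CL,max = W: V_stall = √(2W/(ρSCL,max)) = √(2·2.609×10^6/(0.365·247·2.05))
V_stall = √28240 = 168 m/s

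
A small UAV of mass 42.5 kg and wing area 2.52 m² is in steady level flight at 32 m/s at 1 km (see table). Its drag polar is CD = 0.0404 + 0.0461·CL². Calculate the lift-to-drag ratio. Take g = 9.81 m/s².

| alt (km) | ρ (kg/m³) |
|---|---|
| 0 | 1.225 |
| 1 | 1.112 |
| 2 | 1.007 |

L/D = 6.56

At 1 km, from the table: ρ = 1.112 kg/m³.
Weight W = mg = 42.5 × 9.81 = 416.93 N; in level flight L = W.
q = ½ρv² = ½ × 1.112 × 32² = 569.3 Pa.
CL = W/(q·S) = 416.93 / (569.3 × 2.52) = 0.2906.
CD = 0.0404 + 0.0461 × 0.2906² = 0.04429.
L/D = CL/CD = 0.2906 / 0.04429 = 6.56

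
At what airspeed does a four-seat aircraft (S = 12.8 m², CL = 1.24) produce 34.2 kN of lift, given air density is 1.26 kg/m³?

L = ½ρv²S·CL ⇒ v = √(2L/(ρ·S·CL))
v = √(2 × 34200 / (1.26 × 12.8 × 1.24)) = √3420 = 58.5 m/s

v = 58.5 m/s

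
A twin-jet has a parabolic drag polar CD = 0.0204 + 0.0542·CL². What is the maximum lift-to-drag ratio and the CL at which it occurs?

(L/D)max = 15, at CL = 0.614

For CD = CD0 + K·CL², (L/D)max occurs at CL* = √(CD0/K) and equals 1/(2√(K·CD0)).
(L/D)max = 1/(2√(0.0542 × 0.0204)) = 1/(2 × 0.03325) = 15
CL* = √(0.0204/0.0542) = 0.614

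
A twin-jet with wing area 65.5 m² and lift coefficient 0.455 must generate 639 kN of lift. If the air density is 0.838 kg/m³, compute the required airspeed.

L = ½ρv²S·CL ⇒ v = √(2L/(ρ·S·CL))
v = √(2 × 6.39×10^5 / (0.838 × 65.5 × 0.455)) = √51170 = 226 m/s

v = 226 m/s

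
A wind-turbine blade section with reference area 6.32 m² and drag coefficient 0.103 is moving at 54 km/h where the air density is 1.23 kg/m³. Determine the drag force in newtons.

Convert speed: v = 54 km/h ÷ 3.6 = 15 m/s.
D = ½ρv²S·CD = ½ × 1.23 × 15² × 6.32 × 0.103 = 90.1 N

D = 90.1 N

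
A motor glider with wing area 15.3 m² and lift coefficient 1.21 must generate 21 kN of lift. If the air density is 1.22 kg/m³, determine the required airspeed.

L = ½ρv²S·CL ⇒ v = √(2L/(ρ·S·CL))
v = √(2 × 21000 / (1.22 × 15.3 × 1.21)) = √1860 = 43.1 m/s

v = 43.1 m/s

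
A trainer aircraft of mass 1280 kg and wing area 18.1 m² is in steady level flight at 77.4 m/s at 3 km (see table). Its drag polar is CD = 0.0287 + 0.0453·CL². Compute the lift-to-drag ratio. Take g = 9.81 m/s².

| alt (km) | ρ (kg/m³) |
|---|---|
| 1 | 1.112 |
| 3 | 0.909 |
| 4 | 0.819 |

L/D = 8.05

At 3 km, from the table: ρ = 0.909 kg/m³.
Level flight ⇒ L = W = m·g = 1280 × 9.81 = 12557 N.
Dynamic pressure q = 0.5 × 0.909 × 77.4² = 2723 Pa.
CL = 2W/(ρv²S) = 2×12557/(0.909×77.4²×18.1) = 0.2548.
CD = 0.0287 + 0.0453 × 0.2548² = 0.03164.
L/D = CL/CD = 0.2548 / 0.03164 = 8.05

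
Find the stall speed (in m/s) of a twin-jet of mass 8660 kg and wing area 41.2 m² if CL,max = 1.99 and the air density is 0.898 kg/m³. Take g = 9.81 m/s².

Stall occurs when L = W at CL,max. W = mg = 8660 × 9.81 = 84950 N.
From L = ½ρV²S·CL,max = W: V_stall = √(2W/(ρSCL,max)) = √(2·84950/(0.898·41.2·1.99))
V_stall = √2308 = 48 m/s

V_stall = 48 m/s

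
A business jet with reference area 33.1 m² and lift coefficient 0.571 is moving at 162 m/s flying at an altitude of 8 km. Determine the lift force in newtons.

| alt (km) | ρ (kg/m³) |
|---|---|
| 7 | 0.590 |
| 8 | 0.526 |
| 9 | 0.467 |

L = 1.3×10^5 N

At 8 km, from the table: ρ = 0.526 kg/m³.
Dynamic pressure q = ½ρv² = ½ × 0.526 × 162² = 6902 Pa.
L = q·S·CL = 6902 × 33.1 × 0.571 = 1.3×10^5 N ≈ 130 kN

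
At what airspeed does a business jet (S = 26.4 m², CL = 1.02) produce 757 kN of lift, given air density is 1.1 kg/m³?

v = 226 m/s

L = ½ρv²S·CL ⇒ v = √(2L/(ρ·S·CL))
v = √(2 × 7.57×10^5 / (1.1 × 26.4 × 1.02)) = √51110 = 226 m/s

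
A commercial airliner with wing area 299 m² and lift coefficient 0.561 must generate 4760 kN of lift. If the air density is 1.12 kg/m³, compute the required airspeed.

v = 225 m/s

L = ½ρv²S·CL ⇒ v = √(2L/(ρ·S·CL))
v = √(2 × 4.76×10^6 / (1.12 × 299 × 0.561)) = √50670 = 225 m/s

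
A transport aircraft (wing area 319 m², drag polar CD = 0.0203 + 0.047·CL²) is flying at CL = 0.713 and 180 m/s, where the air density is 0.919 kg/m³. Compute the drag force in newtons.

D = 2.1×10^5 N

CD = 0.0203 + 0.047 × 0.713² = 0.04419
D = ½ρv²S·CD = ½ × 0.919 × 180² × 319 × 0.04419 = 2.1×10^5 N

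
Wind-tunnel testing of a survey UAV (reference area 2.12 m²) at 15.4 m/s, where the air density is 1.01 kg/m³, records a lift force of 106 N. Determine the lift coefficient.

From L = ½ρv²S·CL, rearranging gives CL = 2L/(ρv²S).
CL = 2 × 106 / (1.01 × 15.4² × 2.12) = 0.417

CL = 0.417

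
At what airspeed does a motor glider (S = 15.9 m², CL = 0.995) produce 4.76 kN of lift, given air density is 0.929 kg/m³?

L = ½ρv²S·CL ⇒ v = √(2L/(ρ·S·CL))
v = √(2 × 4760 / (0.929 × 15.9 × 0.995)) = √647.7 = 25.5 m/s

v = 25.5 m/s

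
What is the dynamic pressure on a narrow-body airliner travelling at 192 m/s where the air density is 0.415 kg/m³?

q = ½ρv² = ½ × 0.415 × 192² = 7650 Pa

q = 7650 Pa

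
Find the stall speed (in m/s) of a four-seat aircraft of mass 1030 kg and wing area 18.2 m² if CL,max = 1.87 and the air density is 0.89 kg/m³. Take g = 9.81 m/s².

Weight W = mg = 1030 × 9.81 = 10100 N.
V_stall = √(2W/(ρ·S·CL,max)) = √(2 × 10100 / (0.89 × 18.2 × 1.87))
V_stall = √667.2 = 25.8 m/s

V_stall = 25.8 m/s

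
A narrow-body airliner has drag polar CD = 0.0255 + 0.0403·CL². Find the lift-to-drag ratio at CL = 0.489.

L/D = 13.9

CD = 0.0255 + 0.0403 × 0.489² = 0.03514
L/D = CL/CD = 0.489 / 0.03514 = 13.9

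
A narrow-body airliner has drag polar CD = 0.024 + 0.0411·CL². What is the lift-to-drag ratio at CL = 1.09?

CD = 0.024 + 0.0411 × 1.09² = 0.07283
L/D = CL/CD = 1.09 / 0.07283 = 15

L/D = 15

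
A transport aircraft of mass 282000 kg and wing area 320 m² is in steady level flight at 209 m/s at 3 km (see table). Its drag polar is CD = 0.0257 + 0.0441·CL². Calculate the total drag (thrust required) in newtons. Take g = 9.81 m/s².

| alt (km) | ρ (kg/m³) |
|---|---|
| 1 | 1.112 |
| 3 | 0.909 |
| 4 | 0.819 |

D = 2.16×10^5 N

At 3 km, from the table: ρ = 0.909 kg/m³.
Level flight ⇒ L = W = m·g = 282000 × 9.81 = 2.7664×10^6 N.
Dynamic pressure q = 0.5 × 0.909 × 209² = 19850 Pa.
Required CL = L/(qS) = 2.7664×10^6/(19850·320) = 0.4355.
CD = 0.0257 + 0.0441 × 0.4355² = 0.03406.
D = q·S·CD = 19850 × 320 × 0.03406 = 2.164×10^5 N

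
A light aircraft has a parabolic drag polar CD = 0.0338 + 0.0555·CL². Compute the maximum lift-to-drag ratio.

(L/D)max = 11.5

For CD = CD0 + K·CL², (L/D)max occurs at CL* = √(CD0/K) and equals 1/(2√(K·CD0)).
(L/D)max = 1/(2√(0.0555 × 0.0338)) = 1/(2 × 0.04331) = 11.5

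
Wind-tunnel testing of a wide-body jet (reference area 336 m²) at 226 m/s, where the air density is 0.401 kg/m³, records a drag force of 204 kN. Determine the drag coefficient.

From D = ½ρv²S·CD, rearranging gives CD = 2D/(ρv²S).
CD = 2 × 2.04×10^5 / (0.401 × 226² × 336) = 0.0593

CD = 0.0593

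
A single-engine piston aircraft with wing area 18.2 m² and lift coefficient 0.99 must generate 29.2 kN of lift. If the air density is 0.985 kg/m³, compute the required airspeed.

L = ½ρv²S·CL ⇒ v = √(2L/(ρ·S·CL))
v = √(2 × 29200 / (0.985 × 18.2 × 0.99)) = √3291 = 57.4 m/s

v = 57.4 m/s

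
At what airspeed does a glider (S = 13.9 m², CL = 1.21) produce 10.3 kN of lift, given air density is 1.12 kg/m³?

v = 33.1 m/s

L = ½ρv²S·CL ⇒ v = √(2L/(ρ·S·CL))
v = √(2 × 10300 / (1.12 × 13.9 × 1.21)) = √1094 = 33.1 m/s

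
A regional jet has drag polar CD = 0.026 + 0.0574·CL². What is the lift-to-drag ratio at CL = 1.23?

L/D = 10.9

CD = 0.026 + 0.0574 × 1.23² = 0.1128
L/D = CL/CD = 1.23 / 0.1128 = 10.9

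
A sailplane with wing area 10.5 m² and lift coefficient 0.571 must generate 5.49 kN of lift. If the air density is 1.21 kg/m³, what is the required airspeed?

v = 38.9 m/s

L = ½ρv²S·CL ⇒ v = √(2L/(ρ·S·CL))
v = √(2 × 5490 / (1.21 × 10.5 × 0.571)) = √1514 = 38.9 m/s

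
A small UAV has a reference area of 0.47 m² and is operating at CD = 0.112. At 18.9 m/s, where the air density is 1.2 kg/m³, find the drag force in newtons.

D = ½ρv²S·CD = ½ × 1.2 × 18.9² × 0.47 × 0.112 = 11.3 N

D = 11.3 N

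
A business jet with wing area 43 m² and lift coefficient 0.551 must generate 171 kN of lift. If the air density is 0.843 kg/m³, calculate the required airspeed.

v = 131 m/s

L = ½ρv²S·CL ⇒ v = √(2L/(ρ·S·CL))
v = √(2 × 1.71×10^5 / (0.843 × 43 × 0.551)) = √17120 = 131 m/s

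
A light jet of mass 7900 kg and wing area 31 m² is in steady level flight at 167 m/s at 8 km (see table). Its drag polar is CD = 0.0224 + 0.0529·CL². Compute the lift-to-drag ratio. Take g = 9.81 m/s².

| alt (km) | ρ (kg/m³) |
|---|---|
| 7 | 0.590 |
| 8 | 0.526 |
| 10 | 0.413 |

L/D = 11.9

At 8 km, from the table: ρ = 0.526 kg/m³.
Level flight ⇒ L = W = m·g = 7900 × 9.81 = 77499 N.
Dynamic pressure q = 0.5 × 0.526 × 167² = 7335 Pa.
CL = 2W/(ρv²S) = 2×77499/(0.526×167²×31) = 0.3408.
CD = 0.0224 + 0.0529 × 0.3408² = 0.02855.
L/D = CL/CD = 0.3408 / 0.02855 = 11.9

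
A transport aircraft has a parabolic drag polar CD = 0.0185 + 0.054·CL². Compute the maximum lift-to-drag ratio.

For CD = CD0 + K·CL², (L/D)max occurs at CL* = √(CD0/K) and equals 1/(2√(K·CD0)).
(L/D)max = 1/(2√(0.054 × 0.0185)) = 1/(2 × 0.03161) = 15.8

(L/D)max = 15.8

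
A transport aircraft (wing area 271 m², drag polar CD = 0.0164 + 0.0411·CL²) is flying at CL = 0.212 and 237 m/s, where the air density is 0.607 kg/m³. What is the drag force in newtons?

D = 84300 N

CD = 0.0164 + 0.0411 × 0.212² = 0.01825
D = ½ρv²S·CD = ½ × 0.607 × 237² × 271 × 0.01825 = 84300 N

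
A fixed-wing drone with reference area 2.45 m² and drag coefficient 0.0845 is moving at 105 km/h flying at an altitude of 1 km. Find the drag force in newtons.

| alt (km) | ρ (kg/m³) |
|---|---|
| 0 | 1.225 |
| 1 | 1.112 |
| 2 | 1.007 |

At 1 km, from the table: ρ = 1.112 kg/m³.
Convert speed: v = 105 km/h ÷ 3.6 = 29.17 m/s.
D = ½ρv²S·CD = ½ × 1.112 × 29.17² × 2.45 × 0.0845 = 97.9 N

D = 97.9 N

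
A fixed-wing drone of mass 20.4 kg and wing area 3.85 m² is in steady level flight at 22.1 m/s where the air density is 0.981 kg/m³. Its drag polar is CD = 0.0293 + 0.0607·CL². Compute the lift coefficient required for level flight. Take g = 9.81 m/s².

In steady level flight, lift balances weight: W = mg = 20.4 × 9.81 = 200.12 N.
q = ½ρv² = ½ × 0.981 × 22.1² = 239.6 Pa.
CL = W/(q·S) = 200.12 / (239.6 × 3.85) = 0.217.

CL = 0.217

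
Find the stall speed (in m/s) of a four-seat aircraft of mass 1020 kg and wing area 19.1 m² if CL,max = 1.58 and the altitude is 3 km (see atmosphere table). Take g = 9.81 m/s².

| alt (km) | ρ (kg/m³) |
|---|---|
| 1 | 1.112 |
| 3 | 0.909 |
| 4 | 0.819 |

V_stall = 27 m/s

At 3 km, from the table: ρ = 0.909 kg/m³.
At stall, lift equals weight: L = W = m·g = 1020 × 9.81 = 10010 N.
From L = ½ρV²S·CL,max = W: V_stall = √(2W/(ρSCL,max)) = √(2·10010/(0.909·19.1·1.58))
V_stall = √729.5 = 27 m/s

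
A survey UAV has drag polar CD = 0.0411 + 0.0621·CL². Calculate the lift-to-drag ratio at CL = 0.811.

CD = 0.0411 + 0.0621 × 0.811² = 0.08194
L/D = CL/CD = 0.811 / 0.08194 = 9.9

L/D = 9.9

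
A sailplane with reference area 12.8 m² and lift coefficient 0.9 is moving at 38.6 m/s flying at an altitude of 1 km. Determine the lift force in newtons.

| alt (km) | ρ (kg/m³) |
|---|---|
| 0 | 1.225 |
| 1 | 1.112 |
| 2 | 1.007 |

L = 9540 N

At 1 km, from the table: ρ = 1.112 kg/m³.
Dynamic pressure q = ½ρv² = ½ × 1.112 × 38.6² = 828.4 Pa.
L = q·S·CL = 828.4 × 12.8 × 0.9 = 9540 N ≈ 9.54 kN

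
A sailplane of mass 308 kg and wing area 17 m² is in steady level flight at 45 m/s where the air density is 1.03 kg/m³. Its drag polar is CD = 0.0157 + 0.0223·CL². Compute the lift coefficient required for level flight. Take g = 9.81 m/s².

CL = 0.17

Level flight ⇒ L = W = m·g = 308 × 9.81 = 3021.5 N.
Dynamic pressure q = 0.5 × 1.03 × 45² = 1043 Pa.
CL = W/(q·S) = 3021.5 / (1043 × 17) = 0.1704.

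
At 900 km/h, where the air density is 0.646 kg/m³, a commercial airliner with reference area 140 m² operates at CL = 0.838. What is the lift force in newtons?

Convert speed: v = 900 km/h ÷ 3.6 = 250 m/s.
L = ½ρv²S·CL = ½ × 0.646 × 250² × 140 × 0.838 = 2.37×10^6 N ≈ 2370 kN

L = 2.37×10^6 N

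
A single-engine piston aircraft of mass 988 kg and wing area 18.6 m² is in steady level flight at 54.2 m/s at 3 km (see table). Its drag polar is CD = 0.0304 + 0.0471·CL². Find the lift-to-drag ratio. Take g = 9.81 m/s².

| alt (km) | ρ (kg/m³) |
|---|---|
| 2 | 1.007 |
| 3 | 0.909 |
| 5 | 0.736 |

At 3 km, from the table: ρ = 0.909 kg/m³.
Level flight ⇒ L = W = m·g = 988 × 9.81 = 9692.3 N.
Dynamic pressure q = 0.5 × 0.909 × 54.2² = 1335 Pa.
Required CL = L/(qS) = 9692.3/(1335·18.6) = 0.3903.
CD = 0.0304 + 0.0471 × 0.3903² = 0.03757.
L/D = CL/CD = 0.3903 / 0.03757 = 10.4

L/D = 10.4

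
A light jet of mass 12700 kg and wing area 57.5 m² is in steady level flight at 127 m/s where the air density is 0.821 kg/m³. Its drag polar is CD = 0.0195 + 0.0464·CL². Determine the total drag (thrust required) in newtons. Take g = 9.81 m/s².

D = 9320 N

Level flight ⇒ L = W = m·g = 12700 × 9.81 = 1.2459×10^5 N.
q = ½ρv² = ½ × 0.821 × 127² = 6621 Pa.
CL = 2W/(ρv²S) = 2×1.2459×10^5/(0.821×127²×57.5) = 0.3273.
CD = 0.0195 + 0.0464 × 0.3273² = 0.02447.
D = q·S·CD = 6621 × 57.5 × 0.02447 = 9316 N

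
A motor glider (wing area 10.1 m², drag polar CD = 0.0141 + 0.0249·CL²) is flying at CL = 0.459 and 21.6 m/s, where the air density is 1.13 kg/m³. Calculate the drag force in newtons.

CD = 0.0141 + 0.0249 × 0.459² = 0.01935
D = ½ρv²S·CD = ½ × 1.13 × 21.6² × 10.1 × 0.01935 = 51.5 N

D = 51.5 N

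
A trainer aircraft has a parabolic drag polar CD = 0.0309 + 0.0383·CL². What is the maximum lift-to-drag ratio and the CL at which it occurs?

(L/D)max = 14.5, at CL = 0.898

For CD = CD0 + K·CL², (L/D)max occurs at CL* = √(CD0/K) and equals 1/(2√(K·CD0)).
(L/D)max = 1/(2√(0.0383 × 0.0309)) = 1/(2 × 0.0344) = 14.5
CL* = √(0.0309/0.0383) = 0.898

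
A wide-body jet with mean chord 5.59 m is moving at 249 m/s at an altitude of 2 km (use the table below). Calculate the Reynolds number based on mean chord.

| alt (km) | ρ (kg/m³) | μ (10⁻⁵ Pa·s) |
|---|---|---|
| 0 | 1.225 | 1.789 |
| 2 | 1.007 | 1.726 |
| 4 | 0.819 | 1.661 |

Re = 8.12×10^7

At 2 km, from the table: ρ = 1.007 kg/m³, μ = 1.726×10⁻⁵ Pa·s.
Re = ρ·v·c/μ = 1.007 × 249 × 5.59 / (1.726×10⁻⁵) = 8.12×10^7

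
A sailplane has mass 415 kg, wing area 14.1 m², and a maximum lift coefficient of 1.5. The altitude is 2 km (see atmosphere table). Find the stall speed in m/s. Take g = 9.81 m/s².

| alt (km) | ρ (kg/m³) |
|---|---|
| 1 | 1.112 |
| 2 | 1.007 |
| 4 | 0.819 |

V_stall = 19.6 m/s

At 2 km, from the table: ρ = 1.007 kg/m³.
Weight W = mg = 415 × 9.81 = 4071 N.
From L = ½ρV²S·CL,max = W: V_stall = √(2W/(ρSCL,max)) = √(2·4071/(1.007·14.1·1.5))
V_stall = √382.3 = 19.6 m/s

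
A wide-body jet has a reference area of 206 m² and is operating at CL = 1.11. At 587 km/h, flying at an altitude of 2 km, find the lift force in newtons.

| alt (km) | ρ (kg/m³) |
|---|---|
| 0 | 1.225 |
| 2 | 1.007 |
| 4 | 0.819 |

L = 3.06×10^6 N

At 2 km, from the table: ρ = 1.007 kg/m³.
Convert speed: v = 587 km/h ÷ 3.6 = 163.1 m/s.
L = ½ρv²S·CL = ½ × 1.007 × 163.1² × 206 × 1.11 = 3.06×10^6 N ≈ 3060 kN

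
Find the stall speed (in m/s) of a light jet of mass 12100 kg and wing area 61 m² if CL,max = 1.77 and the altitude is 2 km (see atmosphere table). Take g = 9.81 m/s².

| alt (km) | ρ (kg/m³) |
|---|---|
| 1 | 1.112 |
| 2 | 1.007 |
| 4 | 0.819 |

V_stall = 46.7 m/s

At 2 km, from the table: ρ = 1.007 kg/m³.
Stall occurs when L = W at CL,max. W = mg = 12100 × 9.81 = 1.187×10^5 N.
V_stall = √(2W/(ρ·S·CL,max)) = √(2 × 1.187×10^5 / (1.007 × 61 × 1.77))
V_stall = √2183 = 46.7 m/s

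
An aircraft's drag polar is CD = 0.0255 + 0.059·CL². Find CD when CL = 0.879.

CD = 0.0711

CD = 0.0255 + 0.059 × 0.879² = 0.0255 + 0.04559 = 0.0711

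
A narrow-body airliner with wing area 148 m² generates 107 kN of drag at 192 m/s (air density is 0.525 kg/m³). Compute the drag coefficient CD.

From D = ½ρv²S·CD, rearranging gives CD = 2D/(ρv²S).
CD = 2 × 1.07×10^5 / (0.525 × 192² × 148) = 0.0747

CD = 0.0747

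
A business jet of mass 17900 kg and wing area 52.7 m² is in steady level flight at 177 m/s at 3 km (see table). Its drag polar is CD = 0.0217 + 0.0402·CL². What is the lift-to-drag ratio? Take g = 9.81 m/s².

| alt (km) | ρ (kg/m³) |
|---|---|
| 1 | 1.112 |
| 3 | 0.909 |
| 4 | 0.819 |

L/D = 9.79

At 3 km, from the table: ρ = 0.909 kg/m³.
Weight W = mg = 17900 × 9.81 = 1.756×10^5 N; in level flight L = W.
Dynamic pressure q = 0.5 × 0.909 × 177² = 14240 Pa.
Required CL = L/(qS) = 1.756×10^5/(14240·52.7) = 0.234.
CD = 0.0217 + 0.0402 × 0.234² = 0.0239.
L/D = CL/CD = 0.234 / 0.0239 = 9.79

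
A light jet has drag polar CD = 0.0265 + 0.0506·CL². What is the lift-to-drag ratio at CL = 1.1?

L/D = 12.5

CD = 0.0265 + 0.0506 × 1.1² = 0.08773
L/D = CL/CD = 1.1 / 0.08773 = 12.5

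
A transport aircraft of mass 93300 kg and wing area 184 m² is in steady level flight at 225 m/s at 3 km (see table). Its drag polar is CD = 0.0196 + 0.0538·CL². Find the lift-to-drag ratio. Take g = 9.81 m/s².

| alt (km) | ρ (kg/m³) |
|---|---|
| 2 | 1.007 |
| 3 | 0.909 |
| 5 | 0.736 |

At 3 km, from the table: ρ = 0.909 kg/m³.
Weight W = mg = 93300 × 9.81 = 9.1527×10^5 N; in level flight L = W.
Dynamic pressure q = 0.5 × 0.909 × 225² = 23010 Pa.
Required CL = L/(qS) = 9.1527×10^5/(23010·184) = 0.2162.
CD = 0.0196 + 0.0538 × 0.2162² = 0.02211.
L/D = CL/CD = 0.2162 / 0.02211 = 9.78

L/D = 9.78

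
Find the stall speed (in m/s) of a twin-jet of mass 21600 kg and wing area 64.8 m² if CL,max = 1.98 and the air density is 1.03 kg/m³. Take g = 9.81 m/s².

At stall, lift equals weight: L = W = m·g = 21600 × 9.81 = 2.119×10^5 N.
From L = ½ρV²S·CL,max = W: V_stall = √(2W/(ρSCL,max)) = √(2·2.119×10^5/(1.03·64.8·1.98))
V_stall = √3207 = 56.6 m/s

V_stall = 56.6 m/s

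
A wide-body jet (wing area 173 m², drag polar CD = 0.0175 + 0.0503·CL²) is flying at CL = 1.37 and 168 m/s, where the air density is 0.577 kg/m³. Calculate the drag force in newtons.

D = 1.58×10^5 N

CD = 0.0175 + 0.0503 × 1.37² = 0.1119
D = ½ρv²S·CD = ½ × 0.577 × 168² × 173 × 0.1119 = 1.58×10^5 N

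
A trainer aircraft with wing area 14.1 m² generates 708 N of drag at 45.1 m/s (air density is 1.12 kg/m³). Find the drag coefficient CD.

From D = ½ρv²S·CD, rearranging gives CD = 2D/(ρv²S).
CD = 2 × 708 / (1.12 × 45.1² × 14.1) = 0.0441

CD = 0.0441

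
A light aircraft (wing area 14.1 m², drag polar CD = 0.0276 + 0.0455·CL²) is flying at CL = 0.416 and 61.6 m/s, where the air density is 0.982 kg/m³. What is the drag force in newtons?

CD = 0.0276 + 0.0455 × 0.416² = 0.03547
D = ½ρv²S·CD = ½ × 0.982 × 61.6² × 14.1 × 0.03547 = 932 N

D = 932 N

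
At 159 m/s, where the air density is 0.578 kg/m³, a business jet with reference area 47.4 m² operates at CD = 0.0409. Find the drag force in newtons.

D = 14200 N

D = ½ρv²S·CD = ½ × 0.578 × 159² × 47.4 × 0.0409 = 14200 N ≈ 14.2 kN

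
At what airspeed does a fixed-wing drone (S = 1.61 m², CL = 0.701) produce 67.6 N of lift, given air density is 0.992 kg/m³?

v = 11 m/s

L = ½ρv²S·CL ⇒ v = √(2L/(ρ·S·CL))
v = √(2 × 67.6 / (0.992 × 1.61 × 0.701)) = √120.8 = 11 m/s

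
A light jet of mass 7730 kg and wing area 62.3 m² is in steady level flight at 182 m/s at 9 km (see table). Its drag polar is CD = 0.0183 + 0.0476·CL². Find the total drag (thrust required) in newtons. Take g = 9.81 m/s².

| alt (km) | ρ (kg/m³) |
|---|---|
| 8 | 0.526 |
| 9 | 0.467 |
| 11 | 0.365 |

At 9 km, from the table: ρ = 0.467 kg/m³.
Weight W = mg = 7730 × 9.81 = 75831 N; in level flight L = W.
q = ½ρv² = ½ × 0.467 × 182² = 7734 Pa.
Required CL = L/(qS) = 75831/(7734·62.3) = 0.1574.
CD = 0.0183 + 0.0476 × 0.1574² = 0.01948.
D = q·S·CD = 7734 × 62.3 × 0.01948 = 9386 N

D = 9390 N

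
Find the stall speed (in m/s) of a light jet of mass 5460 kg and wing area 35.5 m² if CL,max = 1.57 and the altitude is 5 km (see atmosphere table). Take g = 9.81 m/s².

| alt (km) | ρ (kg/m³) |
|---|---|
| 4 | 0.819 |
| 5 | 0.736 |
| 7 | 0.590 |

At 5 km, from the table: ρ = 0.736 kg/m³.
Stall occurs when L = W at CL,max. W = mg = 5460 × 9.81 = 53560 N.
V_stall = √(2W/(ρ·S·CL,max)) = √(2 × 53560 / (0.736 × 35.5 × 1.57))
V_stall = √2611 = 51.1 m/s

V_stall = 51.1 m/s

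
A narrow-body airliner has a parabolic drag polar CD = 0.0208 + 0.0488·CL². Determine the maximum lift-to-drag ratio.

(L/D)max = 15.7

For CD = CD0 + K·CL², (L/D)max occurs at CL* = √(CD0/K) and equals 1/(2√(K·CD0)).
(L/D)max = 1/(2√(0.0488 × 0.0208)) = 1/(2 × 0.03186) = 15.7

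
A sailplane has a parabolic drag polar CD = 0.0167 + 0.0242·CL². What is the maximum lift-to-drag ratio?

For CD = CD0 + K·CL², (L/D)max occurs at CL* = √(CD0/K) and equals 1/(2√(K·CD0)).
(L/D)max = 1/(2√(0.0242 × 0.0167)) = 1/(2 × 0.0201) = 24.9

(L/D)max = 24.9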